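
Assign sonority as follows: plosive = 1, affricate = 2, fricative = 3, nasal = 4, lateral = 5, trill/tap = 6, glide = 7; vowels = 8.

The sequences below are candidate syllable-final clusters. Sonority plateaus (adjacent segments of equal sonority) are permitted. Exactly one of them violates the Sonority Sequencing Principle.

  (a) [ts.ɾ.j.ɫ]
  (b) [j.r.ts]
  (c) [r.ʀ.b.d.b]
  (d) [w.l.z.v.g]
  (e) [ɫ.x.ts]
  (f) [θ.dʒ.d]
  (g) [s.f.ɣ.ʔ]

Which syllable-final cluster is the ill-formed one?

a

(a) sonority 2-6-7-5: ill-formed.
(b) sonority 7-6-2: well-formed.
(c) sonority 6-6-1-1-1: well-formed.
(d) sonority 7-5-3-3-1: well-formed.
(e) sonority 5-3-2: well-formed.
(f) sonority 3-2-1: well-formed.
(g) sonority 3-3-3-1: well-formed.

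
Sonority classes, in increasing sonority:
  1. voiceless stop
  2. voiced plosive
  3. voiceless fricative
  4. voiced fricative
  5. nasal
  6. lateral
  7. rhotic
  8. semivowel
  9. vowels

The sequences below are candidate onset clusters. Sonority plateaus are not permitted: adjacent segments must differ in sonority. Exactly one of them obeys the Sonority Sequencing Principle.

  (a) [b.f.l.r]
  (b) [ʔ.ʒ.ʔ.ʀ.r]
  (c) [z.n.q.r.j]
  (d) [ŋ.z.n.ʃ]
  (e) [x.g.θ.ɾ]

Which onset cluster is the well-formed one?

a

(a) 2-3-6-7 → obeys
(b) 1-4-1-7-7 → violates
(c) 4-5-1-7-8 → violates
(d) 5-4-5-3 → violates
(e) 3-2-3-7 → violates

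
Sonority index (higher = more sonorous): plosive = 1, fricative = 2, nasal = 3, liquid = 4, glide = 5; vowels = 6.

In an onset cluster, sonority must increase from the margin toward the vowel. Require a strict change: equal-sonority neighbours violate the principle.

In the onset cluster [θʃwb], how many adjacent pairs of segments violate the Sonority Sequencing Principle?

2

/θ/: fricative = 2.
/ʃ/: fricative = 2.
/w/: glide = 5.
/b/: plosive = 1.
/θ/→/ʃ/: 2→2 (plateau) — violation.
/ʃ/→/w/: 2→5 (rises) — ok.
/w/→/b/: 5→1 (does not rise) — violation.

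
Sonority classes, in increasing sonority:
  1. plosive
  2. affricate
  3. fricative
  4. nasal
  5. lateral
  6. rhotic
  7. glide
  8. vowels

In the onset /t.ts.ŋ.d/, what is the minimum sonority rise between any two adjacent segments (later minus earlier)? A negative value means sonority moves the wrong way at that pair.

-3

/t/ — plosive, sonority 1.
/ts/ — affricate, sonority 2.
/ŋ/ — nasal, sonority 4.
/d/ — plosive, sonority 1.
/t/→/ts/: change +1.
/ts/→/ŋ/: change +2.
/ŋ/→/d/: change -3.
Minimum = -3.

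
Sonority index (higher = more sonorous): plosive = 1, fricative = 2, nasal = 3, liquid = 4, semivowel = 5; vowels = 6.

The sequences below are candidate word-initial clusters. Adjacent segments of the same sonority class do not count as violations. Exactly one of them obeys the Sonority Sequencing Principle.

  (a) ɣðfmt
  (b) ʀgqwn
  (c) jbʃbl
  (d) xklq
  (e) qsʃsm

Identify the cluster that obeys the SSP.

(a) sonority 2-2-2-3-1: ill-formed.
(b) sonority 4-1-1-5-3: ill-formed.
(c) sonority 5-1-2-1-4: ill-formed.
(d) sonority 2-1-4-1: ill-formed.
(e) sonority 1-2-2-2-3: well-formed.

e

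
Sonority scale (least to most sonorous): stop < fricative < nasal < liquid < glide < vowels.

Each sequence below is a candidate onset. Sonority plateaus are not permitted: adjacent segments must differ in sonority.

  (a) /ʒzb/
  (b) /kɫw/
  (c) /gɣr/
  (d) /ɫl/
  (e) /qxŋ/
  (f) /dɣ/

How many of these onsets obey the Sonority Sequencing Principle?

(a) sonority 2-2-1: ill-formed.
(b) sonority 1-4-5: well-formed.
(c) sonority 1-2-4: well-formed.
(d) sonority 4-4: ill-formed.
(e) sonority 1-2-3: well-formed.
(f) sonority 1-2: well-formed.

4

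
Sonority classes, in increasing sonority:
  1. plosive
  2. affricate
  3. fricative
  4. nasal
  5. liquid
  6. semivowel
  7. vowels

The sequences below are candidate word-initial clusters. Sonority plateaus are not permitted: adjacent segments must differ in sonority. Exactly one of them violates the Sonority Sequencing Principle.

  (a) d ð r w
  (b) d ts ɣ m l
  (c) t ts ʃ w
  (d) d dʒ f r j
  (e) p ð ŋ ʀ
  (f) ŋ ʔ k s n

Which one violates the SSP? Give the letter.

(a) 1-3-5-6 → obeys
(b) 1-2-3-4-5 → obeys
(c) 1-2-3-6 → obeys
(d) 1-2-3-5-6 → obeys
(e) 1-3-4-5 → obeys
(f) 4-1-1-3-4 → violates

f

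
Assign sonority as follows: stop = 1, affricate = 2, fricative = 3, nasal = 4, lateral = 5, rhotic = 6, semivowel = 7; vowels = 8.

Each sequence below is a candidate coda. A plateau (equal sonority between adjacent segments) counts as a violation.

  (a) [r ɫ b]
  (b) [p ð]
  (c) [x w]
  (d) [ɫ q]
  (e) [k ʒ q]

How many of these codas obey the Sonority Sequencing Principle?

(a) [r ɫ b]: profile 6-5-1 — obeys.
(b) [p ð]: profile 1-3 — violates.
(c) [x w]: profile 3-7 — violates.
(d) [ɫ q]: profile 5-1 — obeys.
(e) [k ʒ q]: profile 1-3-1 — violates.

2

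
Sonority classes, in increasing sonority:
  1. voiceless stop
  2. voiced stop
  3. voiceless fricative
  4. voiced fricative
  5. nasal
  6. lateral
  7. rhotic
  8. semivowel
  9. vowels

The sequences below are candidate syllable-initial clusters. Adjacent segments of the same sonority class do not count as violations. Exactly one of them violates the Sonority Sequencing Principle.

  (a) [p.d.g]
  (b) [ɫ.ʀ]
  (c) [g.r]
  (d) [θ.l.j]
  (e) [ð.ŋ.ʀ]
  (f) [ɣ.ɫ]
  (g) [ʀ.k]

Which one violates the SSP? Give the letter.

(a) [p.d.g]: profile 1-2-2 — obeys.
(b) [ɫ.ʀ]: profile 6-7 — obeys.
(c) [g.r]: profile 2-7 — obeys.
(d) [θ.l.j]: profile 3-6-8 — obeys.
(e) [ð.ŋ.ʀ]: profile 4-5-7 — obeys.
(f) [ɣ.ɫ]: profile 4-6 — obeys.
(g) [ʀ.k]: profile 7-1 — violates.

g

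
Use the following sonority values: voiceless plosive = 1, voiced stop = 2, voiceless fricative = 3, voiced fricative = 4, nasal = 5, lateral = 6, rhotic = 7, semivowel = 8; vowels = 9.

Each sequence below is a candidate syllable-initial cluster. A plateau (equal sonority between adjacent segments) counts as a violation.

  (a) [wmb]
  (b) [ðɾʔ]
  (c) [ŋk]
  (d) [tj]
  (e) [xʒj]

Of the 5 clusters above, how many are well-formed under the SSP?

2

(a) 8-5-2 → violates
(b) 4-7-1 → violates
(c) 5-1 → violates
(d) 1-8 → obeys
(e) 3-4-8 → obeys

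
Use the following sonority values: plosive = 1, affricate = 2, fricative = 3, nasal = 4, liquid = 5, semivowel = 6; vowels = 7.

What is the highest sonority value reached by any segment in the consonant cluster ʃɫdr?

5

/ʃ/: fricative = 3.
/ɫ/: liquid = 5.
/d/: plosive = 1.
/r/: liquid = 5.
The maximum is 5.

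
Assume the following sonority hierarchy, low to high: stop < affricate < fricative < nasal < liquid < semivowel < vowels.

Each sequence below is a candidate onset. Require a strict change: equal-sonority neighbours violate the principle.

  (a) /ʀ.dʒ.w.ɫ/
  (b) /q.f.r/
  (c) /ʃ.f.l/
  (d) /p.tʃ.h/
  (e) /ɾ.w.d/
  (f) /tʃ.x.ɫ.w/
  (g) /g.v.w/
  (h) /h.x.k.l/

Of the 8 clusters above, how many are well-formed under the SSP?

4

(a) 5-2-6-5 → violates
(b) 1-3-5 → obeys
(c) 3-3-5 → violates
(d) 1-2-3 → obeys
(e) 5-6-1 → violates
(f) 2-3-5-6 → obeys
(g) 1-3-6 → obeys
(h) 3-3-1-5 → violates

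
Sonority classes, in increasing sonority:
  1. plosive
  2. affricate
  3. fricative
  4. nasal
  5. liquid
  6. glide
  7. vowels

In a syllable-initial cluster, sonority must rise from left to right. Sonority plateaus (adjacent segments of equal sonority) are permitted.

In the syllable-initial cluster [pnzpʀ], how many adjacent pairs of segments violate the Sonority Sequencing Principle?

2

/p/ is a plosive (sonority 1).
/n/ is a nasal (sonority 4).
/z/ is a fricative (sonority 3).
/p/ is a plosive (sonority 1).
/ʀ/ is a liquid (sonority 5).
/p/→/n/: 1→4 (rises) — ok.
/n/→/z/: 4→3 (does not rise) — violation.
/z/→/p/: 3→1 (does not rise) — violation.
/p/→/ʀ/: 1→5 (rises) — ok.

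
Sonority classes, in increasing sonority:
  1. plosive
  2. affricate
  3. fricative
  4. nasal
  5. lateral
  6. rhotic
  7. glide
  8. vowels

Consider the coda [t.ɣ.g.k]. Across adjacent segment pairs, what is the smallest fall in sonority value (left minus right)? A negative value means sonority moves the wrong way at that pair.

-2

/t/: plosive = 1.
/ɣ/: fricative = 3.
/g/: plosive = 1.
/k/: plosive = 1.
/t/→/ɣ/: change -2.
/ɣ/→/g/: change +2.
/g/→/k/: change +0.
Minimum = -2.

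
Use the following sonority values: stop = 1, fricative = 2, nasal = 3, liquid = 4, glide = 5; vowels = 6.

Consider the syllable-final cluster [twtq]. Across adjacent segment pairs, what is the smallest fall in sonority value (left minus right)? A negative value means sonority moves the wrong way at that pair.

-4

/t/ — stop, sonority 1.
/w/ — glide, sonority 5.
/t/ — stop, sonority 1.
/q/ — stop, sonority 1.
/t/→/w/: change -4.
/w/→/t/: change +4.
/t/→/q/: change +0.
Minimum = -4.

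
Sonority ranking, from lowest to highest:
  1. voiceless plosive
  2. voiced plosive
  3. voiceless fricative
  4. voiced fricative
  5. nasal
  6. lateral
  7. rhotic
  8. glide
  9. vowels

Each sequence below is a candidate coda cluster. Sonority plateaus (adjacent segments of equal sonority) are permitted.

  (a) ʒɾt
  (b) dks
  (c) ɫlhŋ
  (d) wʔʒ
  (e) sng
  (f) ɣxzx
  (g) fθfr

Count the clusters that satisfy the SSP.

0

(a) sonority 4-7-1: ill-formed.
(b) sonority 2-1-3: ill-formed.
(c) sonority 6-6-3-5: ill-formed.
(d) sonority 8-1-4: ill-formed.
(e) sonority 3-5-2: ill-formed.
(f) sonority 4-3-4-3: ill-formed.
(g) sonority 3-3-3-7: ill-formed.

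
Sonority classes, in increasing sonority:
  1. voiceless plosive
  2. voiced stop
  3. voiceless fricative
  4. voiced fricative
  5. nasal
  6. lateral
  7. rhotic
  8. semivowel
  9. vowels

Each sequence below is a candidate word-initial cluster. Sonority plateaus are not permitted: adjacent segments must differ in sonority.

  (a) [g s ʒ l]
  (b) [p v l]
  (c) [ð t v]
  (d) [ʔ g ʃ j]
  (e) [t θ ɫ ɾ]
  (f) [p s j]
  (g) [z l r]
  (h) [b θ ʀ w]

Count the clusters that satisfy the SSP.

7

(a) 2-3-4-6 → obeys
(b) 1-4-6 → obeys
(c) 4-1-4 → violates
(d) 1-2-3-8 → obeys
(e) 1-3-6-7 → obeys
(f) 1-3-8 → obeys
(g) 4-6-7 → obeys
(h) 2-3-7-8 → obeys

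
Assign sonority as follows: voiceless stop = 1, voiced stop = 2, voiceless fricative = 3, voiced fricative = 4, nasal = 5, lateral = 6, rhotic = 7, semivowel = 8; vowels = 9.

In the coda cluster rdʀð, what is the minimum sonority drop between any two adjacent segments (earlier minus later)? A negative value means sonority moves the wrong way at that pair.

-5

/r/ is a rhotic (sonority 7).
/d/ is a voiced stop (sonority 2).
/ʀ/ is a rhotic (sonority 7).
/ð/ is a voiced fricative (sonority 4).
/r/→/d/: change +5.
/d/→/ʀ/: change -5.
/ʀ/→/ð/: change +3.
Minimum = -5.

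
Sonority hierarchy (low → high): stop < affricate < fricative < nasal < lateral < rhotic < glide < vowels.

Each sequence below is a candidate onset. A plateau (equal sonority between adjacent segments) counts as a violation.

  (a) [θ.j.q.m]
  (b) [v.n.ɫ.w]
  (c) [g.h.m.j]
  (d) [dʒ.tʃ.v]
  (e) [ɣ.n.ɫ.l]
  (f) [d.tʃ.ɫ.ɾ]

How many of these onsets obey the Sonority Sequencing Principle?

(a) [θ.j.q.m]: profile 3-7-1-4 — violates.
(b) [v.n.ɫ.w]: profile 3-4-5-7 — obeys.
(c) [g.h.m.j]: profile 1-3-4-7 — obeys.
(d) [dʒ.tʃ.v]: profile 2-2-3 — violates.
(e) [ɣ.n.ɫ.l]: profile 3-4-5-5 — violates.
(f) [d.tʃ.ɫ.ɾ]: profile 1-2-5-6 — obeys.

3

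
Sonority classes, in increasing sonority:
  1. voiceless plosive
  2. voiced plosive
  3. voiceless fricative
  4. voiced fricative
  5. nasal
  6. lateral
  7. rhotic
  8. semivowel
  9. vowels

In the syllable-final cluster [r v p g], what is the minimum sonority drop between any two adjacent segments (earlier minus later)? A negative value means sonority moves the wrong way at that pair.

/r/ is a rhotic (sonority 7).
/v/ is a voiced fricative (sonority 4).
/p/ is a voiceless plosive (sonority 1).
/g/ is a voiced plosive (sonority 2).
/r/→/v/: change +3.
/v/→/p/: change +3.
/p/→/g/: change -1.
Minimum = -1.

-1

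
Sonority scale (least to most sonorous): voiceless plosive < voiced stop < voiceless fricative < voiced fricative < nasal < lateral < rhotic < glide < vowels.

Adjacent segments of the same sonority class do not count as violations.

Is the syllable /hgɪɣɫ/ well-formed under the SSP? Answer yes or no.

no

Onset: /h/ is a voiceless fricative (sonority 3), /g/ is a voiced stop (sonority 2); then the nucleus /ɪ/ (sonority 9).
Onset profile 3-2-9 — does not rise throughout.
Coda: /ɣ/ is a voiced fricative (sonority 4), /ɫ/ is a lateral (sonority 6).
Coda profile 9-4-6 — does not fall throughout.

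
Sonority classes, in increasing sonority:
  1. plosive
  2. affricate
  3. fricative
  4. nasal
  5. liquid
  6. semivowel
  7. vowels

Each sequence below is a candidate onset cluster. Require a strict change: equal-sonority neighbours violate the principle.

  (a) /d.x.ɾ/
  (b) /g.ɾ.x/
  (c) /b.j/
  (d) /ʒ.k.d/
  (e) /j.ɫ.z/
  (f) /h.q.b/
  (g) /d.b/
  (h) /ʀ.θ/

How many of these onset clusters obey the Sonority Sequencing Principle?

2

(a) 1-3-5 → obeys
(b) 1-5-3 → violates
(c) 1-6 → obeys
(d) 3-1-1 → violates
(e) 6-5-3 → violates
(f) 3-1-1 → violates
(g) 1-1 → violates
(h) 5-3 → violates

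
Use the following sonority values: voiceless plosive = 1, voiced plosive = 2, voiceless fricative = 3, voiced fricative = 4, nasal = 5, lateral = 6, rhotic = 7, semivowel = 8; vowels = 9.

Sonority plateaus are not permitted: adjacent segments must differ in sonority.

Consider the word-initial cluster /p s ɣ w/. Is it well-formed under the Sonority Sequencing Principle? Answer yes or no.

yes

/p/ — voiceless plosive, sonority 1.
/s/ — voiceless fricative, sonority 3.
/ɣ/ — voiced fricative, sonority 4.
/w/ — semivowel, sonority 8.
The profile 1-3-4-8 strictly rises, so the word-initial cluster satisfies the SSP.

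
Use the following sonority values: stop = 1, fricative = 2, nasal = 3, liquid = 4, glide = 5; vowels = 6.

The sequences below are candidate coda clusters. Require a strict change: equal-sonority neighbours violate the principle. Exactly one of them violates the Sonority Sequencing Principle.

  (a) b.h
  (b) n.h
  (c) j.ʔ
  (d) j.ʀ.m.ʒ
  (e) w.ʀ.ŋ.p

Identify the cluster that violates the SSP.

a

(a) sonority 1-2: ill-formed.
(b) sonority 3-2: well-formed.
(c) sonority 5-1: well-formed.
(d) sonority 5-4-3-2: well-formed.
(e) sonority 5-4-3-1: well-formed.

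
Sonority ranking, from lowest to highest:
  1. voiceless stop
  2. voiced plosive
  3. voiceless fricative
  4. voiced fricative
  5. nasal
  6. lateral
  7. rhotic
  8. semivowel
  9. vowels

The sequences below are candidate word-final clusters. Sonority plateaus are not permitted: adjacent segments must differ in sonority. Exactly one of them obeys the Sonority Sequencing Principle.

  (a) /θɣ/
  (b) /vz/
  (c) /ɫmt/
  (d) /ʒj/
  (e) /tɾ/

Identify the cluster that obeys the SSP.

(a) sonority 3-4: ill-formed.
(b) sonority 4-4: ill-formed.
(c) sonority 6-5-1: well-formed.
(d) sonority 4-8: ill-formed.
(e) sonority 1-7: ill-formed.

c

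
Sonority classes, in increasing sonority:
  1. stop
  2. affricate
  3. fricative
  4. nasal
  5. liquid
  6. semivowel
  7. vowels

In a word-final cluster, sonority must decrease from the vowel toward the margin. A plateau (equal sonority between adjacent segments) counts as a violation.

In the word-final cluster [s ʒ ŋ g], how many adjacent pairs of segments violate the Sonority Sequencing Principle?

/s/ is a fricative (sonority 3).
/ʒ/ is a fricative (sonority 3).
/ŋ/ is a nasal (sonority 4).
/g/ is a stop (sonority 1).
/s/→/ʒ/: 3→3 (plateau) — violation.
/ʒ/→/ŋ/: 3→4 (does not fall) — violation.
/ŋ/→/g/: 4→1 (falls) — ok.

2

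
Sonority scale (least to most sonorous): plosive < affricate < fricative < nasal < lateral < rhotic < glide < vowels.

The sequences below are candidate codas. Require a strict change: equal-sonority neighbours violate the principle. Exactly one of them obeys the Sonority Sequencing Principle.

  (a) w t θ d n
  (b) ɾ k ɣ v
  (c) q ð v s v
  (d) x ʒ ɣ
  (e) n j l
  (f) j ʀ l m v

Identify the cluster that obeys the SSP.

(a) w t θ d n: profile 7-1-3-1-4 — violates.
(b) ɾ k ɣ v: profile 6-1-3-3 — violates.
(c) q ð v s v: profile 1-3-3-3-3 — violates.
(d) x ʒ ɣ: profile 3-3-3 — violates.
(e) n j l: profile 4-7-5 — violates.
(f) j ʀ l m v: profile 7-6-5-4-3 — obeys.

f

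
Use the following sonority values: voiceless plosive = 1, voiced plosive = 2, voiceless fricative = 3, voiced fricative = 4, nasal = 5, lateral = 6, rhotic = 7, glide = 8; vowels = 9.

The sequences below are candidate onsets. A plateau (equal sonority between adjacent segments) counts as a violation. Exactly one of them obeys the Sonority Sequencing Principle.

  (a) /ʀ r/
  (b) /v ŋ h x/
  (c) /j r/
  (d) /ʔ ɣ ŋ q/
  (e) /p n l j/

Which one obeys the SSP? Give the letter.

e

(a) sonority 7-7: ill-formed.
(b) sonority 4-5-3-3: ill-formed.
(c) sonority 8-7: ill-formed.
(d) sonority 1-4-5-1: ill-formed.
(e) sonority 1-5-6-8: well-formed.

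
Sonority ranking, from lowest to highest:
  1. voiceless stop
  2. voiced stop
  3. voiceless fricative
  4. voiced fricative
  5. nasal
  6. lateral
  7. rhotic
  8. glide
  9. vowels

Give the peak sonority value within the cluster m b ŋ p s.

/m/ — nasal, sonority 5.
/b/ — voiced stop, sonority 2.
/ŋ/ — nasal, sonority 5.
/p/ — voiceless stop, sonority 1.
/s/ — voiceless fricative, sonority 3.
The maximum is 5.

5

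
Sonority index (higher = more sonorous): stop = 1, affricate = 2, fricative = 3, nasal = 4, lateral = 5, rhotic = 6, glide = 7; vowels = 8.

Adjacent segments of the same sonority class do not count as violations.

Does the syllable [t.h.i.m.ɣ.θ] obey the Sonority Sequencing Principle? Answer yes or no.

yes

Onset: /t/ is a stop (sonority 1), /h/ is a fricative (sonority 3); then the nucleus /i/ (sonority 8).
Onset profile 1-3-8 — rises to the nucleus.
Coda: /m/ is a nasal (sonority 4), /ɣ/ is a fricative (sonority 3), /θ/ is a fricative (sonority 3).
Coda profile 8-4-3-3 — falls from the nucleus.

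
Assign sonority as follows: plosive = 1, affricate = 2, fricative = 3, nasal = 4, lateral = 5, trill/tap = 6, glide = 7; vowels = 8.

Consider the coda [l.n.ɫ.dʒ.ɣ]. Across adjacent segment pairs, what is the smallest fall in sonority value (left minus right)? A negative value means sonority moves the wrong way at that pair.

-1

/l/: lateral = 5.
/n/: nasal = 4.
/ɫ/: lateral = 5.
/dʒ/: affricate = 2.
/ɣ/: fricative = 3.
/l/→/n/: change +1.
/n/→/ɫ/: change -1.
/ɫ/→/dʒ/: change +3.
/dʒ/→/ɣ/: change -1.
Minimum = -1.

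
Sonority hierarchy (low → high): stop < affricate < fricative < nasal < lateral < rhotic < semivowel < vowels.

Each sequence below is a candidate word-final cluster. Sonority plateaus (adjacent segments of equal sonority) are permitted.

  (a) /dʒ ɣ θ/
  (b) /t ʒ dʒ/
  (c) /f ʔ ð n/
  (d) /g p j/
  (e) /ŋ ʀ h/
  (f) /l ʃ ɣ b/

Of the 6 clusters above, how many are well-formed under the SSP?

(a) /dʒ ɣ θ/: profile 2-3-3 — violates.
(b) /t ʒ dʒ/: profile 1-3-2 — violates.
(c) /f ʔ ð n/: profile 3-1-3-4 — violates.
(d) /g p j/: profile 1-1-7 — violates.
(e) /ŋ ʀ h/: profile 4-6-3 — violates.
(f) /l ʃ ɣ b/: profile 5-3-3-1 — obeys.

1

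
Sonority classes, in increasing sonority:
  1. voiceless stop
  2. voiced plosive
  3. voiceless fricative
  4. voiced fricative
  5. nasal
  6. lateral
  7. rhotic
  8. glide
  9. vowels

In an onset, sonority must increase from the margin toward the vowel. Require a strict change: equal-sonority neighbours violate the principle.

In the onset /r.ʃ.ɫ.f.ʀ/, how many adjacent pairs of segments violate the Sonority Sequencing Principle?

/r/: rhotic = 7.
/ʃ/: voiceless fricative = 3.
/ɫ/: lateral = 6.
/f/: voiceless fricative = 3.
/ʀ/: rhotic = 7.
/r/→/ʃ/: 7→3 (does not rise) — violation.
/ʃ/→/ɫ/: 3→6 (rises) — ok.
/ɫ/→/f/: 6→3 (does not rise) — violation.
/f/→/ʀ/: 3→7 (rises) — ok.

2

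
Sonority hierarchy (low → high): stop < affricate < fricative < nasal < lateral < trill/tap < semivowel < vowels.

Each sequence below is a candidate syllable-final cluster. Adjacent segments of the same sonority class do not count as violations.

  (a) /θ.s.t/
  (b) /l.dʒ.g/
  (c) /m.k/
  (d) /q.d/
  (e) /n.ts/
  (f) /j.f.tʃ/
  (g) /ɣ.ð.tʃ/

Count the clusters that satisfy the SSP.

7

(a) /θ.s.t/: profile 3-3-1 — obeys.
(b) /l.dʒ.g/: profile 5-2-1 — obeys.
(c) /m.k/: profile 4-1 — obeys.
(d) /q.d/: profile 1-1 — obeys.
(e) /n.ts/: profile 4-2 — obeys.
(f) /j.f.tʃ/: profile 7-3-2 — obeys.
(g) /ɣ.ð.tʃ/: profile 3-3-2 — obeys.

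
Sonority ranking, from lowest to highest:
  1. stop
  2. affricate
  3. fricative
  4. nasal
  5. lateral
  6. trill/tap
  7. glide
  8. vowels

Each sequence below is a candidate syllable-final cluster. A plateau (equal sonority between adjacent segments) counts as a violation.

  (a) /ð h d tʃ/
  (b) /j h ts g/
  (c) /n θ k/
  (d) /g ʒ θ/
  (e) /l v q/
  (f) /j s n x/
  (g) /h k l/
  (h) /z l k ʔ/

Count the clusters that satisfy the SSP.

(a) /ð h d tʃ/: profile 3-3-1-2 — violates.
(b) /j h ts g/: profile 7-3-2-1 — obeys.
(c) /n θ k/: profile 4-3-1 — obeys.
(d) /g ʒ θ/: profile 1-3-3 — violates.
(e) /l v q/: profile 5-3-1 — obeys.
(f) /j s n x/: profile 7-3-4-3 — violates.
(g) /h k l/: profile 3-1-5 — violates.
(h) /z l k ʔ/: profile 3-5-1-1 — violates.

3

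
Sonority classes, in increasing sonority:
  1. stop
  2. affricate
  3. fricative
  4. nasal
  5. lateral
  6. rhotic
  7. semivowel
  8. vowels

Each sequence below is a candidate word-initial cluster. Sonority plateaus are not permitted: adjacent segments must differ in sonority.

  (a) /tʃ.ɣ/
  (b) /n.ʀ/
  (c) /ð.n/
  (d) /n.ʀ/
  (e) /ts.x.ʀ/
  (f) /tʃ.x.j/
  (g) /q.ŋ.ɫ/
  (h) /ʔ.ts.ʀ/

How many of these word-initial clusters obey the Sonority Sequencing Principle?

8

(a) /tʃ.ɣ/: profile 2-3 — obeys.
(b) /n.ʀ/: profile 4-6 — obeys.
(c) /ð.n/: profile 3-4 — obeys.
(d) /n.ʀ/: profile 4-6 — obeys.
(e) /ts.x.ʀ/: profile 2-3-6 — obeys.
(f) /tʃ.x.j/: profile 2-3-7 — obeys.
(g) /q.ŋ.ɫ/: profile 1-4-5 — obeys.
(h) /ʔ.ts.ʀ/: profile 1-2-6 — obeys.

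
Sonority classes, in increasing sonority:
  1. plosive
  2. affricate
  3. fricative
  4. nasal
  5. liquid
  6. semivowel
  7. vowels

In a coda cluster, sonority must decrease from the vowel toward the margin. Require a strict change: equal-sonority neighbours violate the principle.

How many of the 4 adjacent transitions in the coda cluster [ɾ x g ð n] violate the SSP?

/ɾ/ is a liquid (sonority 5).
/x/ is a fricative (sonority 3).
/g/ is a plosive (sonority 1).
/ð/ is a fricative (sonority 3).
/n/ is a nasal (sonority 4).
/ɾ/→/x/: 5→3 (falls) — ok.
/x/→/g/: 3→1 (falls) — ok.
/g/→/ð/: 1→3 (does not fall) — violation.
/ð/→/n/: 3→4 (does not fall) — violation.

2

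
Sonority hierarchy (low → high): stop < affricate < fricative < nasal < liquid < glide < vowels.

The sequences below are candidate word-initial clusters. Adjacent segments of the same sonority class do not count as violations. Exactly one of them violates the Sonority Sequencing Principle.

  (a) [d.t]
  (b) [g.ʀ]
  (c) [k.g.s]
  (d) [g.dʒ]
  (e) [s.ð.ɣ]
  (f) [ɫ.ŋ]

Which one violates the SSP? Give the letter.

f

(a) [d.t]: profile 1-1 — obeys.
(b) [g.ʀ]: profile 1-5 — obeys.
(c) [k.g.s]: profile 1-1-3 — obeys.
(d) [g.dʒ]: profile 1-2 — obeys.
(e) [s.ð.ɣ]: profile 3-3-3 — obeys.
(f) [ɫ.ŋ]: profile 5-4 — violates.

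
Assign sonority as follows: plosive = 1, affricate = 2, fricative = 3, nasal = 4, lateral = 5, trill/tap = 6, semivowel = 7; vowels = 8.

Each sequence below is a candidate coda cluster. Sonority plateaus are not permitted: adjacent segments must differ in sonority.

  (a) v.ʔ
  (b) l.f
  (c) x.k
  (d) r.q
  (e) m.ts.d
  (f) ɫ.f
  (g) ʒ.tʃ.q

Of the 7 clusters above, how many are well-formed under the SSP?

(a) 3-1 → obeys
(b) 5-3 → obeys
(c) 3-1 → obeys
(d) 6-1 → obeys
(e) 4-2-1 → obeys
(f) 5-3 → obeys
(g) 3-2-1 → obeys

7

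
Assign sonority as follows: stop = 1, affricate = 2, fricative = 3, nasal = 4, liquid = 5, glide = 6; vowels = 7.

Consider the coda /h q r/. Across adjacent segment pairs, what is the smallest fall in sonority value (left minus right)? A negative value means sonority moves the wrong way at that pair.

-4

/h/ is a fricative (sonority 3).
/q/ is a stop (sonority 1).
/r/ is a liquid (sonority 5).
/h/→/q/: change +2.
/q/→/r/: change -4.
Minimum = -4.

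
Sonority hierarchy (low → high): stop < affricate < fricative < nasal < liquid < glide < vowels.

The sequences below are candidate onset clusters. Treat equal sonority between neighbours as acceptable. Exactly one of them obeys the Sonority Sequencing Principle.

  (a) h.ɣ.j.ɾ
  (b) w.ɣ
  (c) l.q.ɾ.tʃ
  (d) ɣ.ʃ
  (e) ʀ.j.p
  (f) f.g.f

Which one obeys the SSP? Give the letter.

d

(a) 3-3-6-5 → violates
(b) 6-3 → violates
(c) 5-1-5-2 → violates
(d) 3-3 → obeys
(e) 5-6-1 → violates
(f) 3-1-3 → violates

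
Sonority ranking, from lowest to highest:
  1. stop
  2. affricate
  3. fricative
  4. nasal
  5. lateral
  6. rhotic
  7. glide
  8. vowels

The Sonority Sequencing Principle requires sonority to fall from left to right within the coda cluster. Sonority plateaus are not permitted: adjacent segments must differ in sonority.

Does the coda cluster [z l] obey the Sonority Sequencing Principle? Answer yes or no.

no

/z/: fricative = 3.
/l/: lateral = 5.
The profile is 3-5. Between /z/ (3) and /l/ (5) sonority does not fall, so the cluster violates the SSP.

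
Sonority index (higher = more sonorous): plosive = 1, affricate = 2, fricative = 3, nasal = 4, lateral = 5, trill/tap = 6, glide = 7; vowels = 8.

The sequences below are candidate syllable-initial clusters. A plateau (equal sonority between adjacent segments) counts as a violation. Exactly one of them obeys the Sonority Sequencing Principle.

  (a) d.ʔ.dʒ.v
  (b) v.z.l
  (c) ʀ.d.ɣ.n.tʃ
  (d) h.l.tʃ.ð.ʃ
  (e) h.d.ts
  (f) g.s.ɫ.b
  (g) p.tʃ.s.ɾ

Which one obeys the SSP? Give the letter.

g

(a) sonority 1-1-2-3: ill-formed.
(b) sonority 3-3-5: ill-formed.
(c) sonority 6-1-3-4-2: ill-formed.
(d) sonority 3-5-2-3-3: ill-formed.
(e) sonority 3-1-2: ill-formed.
(f) sonority 1-3-5-1: ill-formed.
(g) sonority 1-2-3-6: well-formed.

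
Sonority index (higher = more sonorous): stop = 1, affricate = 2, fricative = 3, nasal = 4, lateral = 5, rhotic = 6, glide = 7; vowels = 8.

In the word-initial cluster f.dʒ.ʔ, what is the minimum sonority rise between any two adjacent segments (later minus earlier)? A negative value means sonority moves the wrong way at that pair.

-1

/f/ — fricative, sonority 3.
/dʒ/ — affricate, sonority 2.
/ʔ/ — stop, sonority 1.
/f/→/dʒ/: change -1.
/dʒ/→/ʔ/: change -1.
Minimum = -1.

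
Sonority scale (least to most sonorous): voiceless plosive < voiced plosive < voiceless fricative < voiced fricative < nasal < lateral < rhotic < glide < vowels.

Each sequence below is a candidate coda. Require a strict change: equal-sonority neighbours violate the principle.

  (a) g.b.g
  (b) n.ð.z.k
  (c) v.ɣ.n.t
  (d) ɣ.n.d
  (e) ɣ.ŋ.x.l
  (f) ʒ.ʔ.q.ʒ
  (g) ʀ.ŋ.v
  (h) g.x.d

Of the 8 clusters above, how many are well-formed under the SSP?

(a) sonority 2-2-2: ill-formed.
(b) sonority 5-4-4-1: ill-formed.
(c) sonority 4-4-5-1: ill-formed.
(d) sonority 4-5-2: ill-formed.
(e) sonority 4-5-3-6: ill-formed.
(f) sonority 4-1-1-4: ill-formed.
(g) sonority 7-5-4: well-formed.
(h) sonority 2-3-2: ill-formed.

1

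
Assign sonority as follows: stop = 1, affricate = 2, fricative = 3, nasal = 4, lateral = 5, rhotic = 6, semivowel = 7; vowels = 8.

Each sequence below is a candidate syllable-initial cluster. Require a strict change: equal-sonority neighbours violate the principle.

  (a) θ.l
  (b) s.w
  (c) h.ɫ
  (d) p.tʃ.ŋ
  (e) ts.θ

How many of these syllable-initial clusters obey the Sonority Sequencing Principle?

(a) sonority 3-5: well-formed.
(b) sonority 3-7: well-formed.
(c) sonority 3-5: well-formed.
(d) sonority 1-2-4: well-formed.
(e) sonority 2-3: well-formed.

5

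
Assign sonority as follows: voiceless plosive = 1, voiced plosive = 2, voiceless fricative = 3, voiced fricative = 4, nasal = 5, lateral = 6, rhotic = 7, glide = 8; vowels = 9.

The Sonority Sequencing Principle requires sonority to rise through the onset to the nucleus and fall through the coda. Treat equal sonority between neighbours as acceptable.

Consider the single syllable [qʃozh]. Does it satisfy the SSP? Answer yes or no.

yes

Onset: /q/ is a voiceless plosive (sonority 1), /ʃ/ is a voiceless fricative (sonority 3); then the nucleus /o/ (sonority 9).
Onset profile 1-3-9 — rises to the nucleus.
Coda: /z/ is a voiced fricative (sonority 4), /h/ is a voiceless fricative (sonority 3).
Coda profile 9-4-3 — falls from the nucleus.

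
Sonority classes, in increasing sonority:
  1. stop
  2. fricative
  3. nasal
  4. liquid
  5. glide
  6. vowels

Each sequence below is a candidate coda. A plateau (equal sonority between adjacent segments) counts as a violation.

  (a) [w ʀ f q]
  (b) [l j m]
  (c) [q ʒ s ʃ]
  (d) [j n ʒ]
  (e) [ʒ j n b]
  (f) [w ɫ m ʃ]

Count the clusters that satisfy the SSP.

3

(a) 5-4-2-1 → obeys
(b) 4-5-3 → violates
(c) 1-2-2-2 → violates
(d) 5-3-2 → obeys
(e) 2-5-3-1 → violates
(f) 5-4-3-2 → obeys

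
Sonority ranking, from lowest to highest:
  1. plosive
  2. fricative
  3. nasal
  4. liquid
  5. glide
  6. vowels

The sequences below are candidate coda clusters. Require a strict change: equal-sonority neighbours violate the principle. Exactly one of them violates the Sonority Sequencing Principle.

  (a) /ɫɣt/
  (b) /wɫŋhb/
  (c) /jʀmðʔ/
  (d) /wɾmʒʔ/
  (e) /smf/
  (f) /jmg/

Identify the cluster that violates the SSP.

(a) sonority 4-2-1: well-formed.
(b) sonority 5-4-3-2-1: well-formed.
(c) sonority 5-4-3-2-1: well-formed.
(d) sonority 5-4-3-2-1: well-formed.
(e) sonority 2-3-2: ill-formed.
(f) sonority 5-3-1: well-formed.

e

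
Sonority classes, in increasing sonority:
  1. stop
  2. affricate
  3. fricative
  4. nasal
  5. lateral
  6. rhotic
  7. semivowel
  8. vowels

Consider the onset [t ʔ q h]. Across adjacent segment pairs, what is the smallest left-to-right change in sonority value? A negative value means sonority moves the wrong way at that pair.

0

/t/ — stop, sonority 1.
/ʔ/ — stop, sonority 1.
/q/ — stop, sonority 1.
/h/ — fricative, sonority 3.
/t/→/ʔ/: change +0.
/ʔ/→/q/: change +0.
/q/→/h/: change +2.
Minimum = 0.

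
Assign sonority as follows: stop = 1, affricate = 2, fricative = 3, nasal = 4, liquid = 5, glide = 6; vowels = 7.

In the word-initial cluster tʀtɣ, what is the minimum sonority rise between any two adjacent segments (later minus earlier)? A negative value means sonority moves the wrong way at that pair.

/t/ is a stop (sonority 1).
/ʀ/ is a liquid (sonority 5).
/t/ is a stop (sonority 1).
/ɣ/ is a fricative (sonority 3).
/t/→/ʀ/: change +4.
/ʀ/→/t/: change -4.
/t/→/ɣ/: change +2.
Minimum = -4.

-4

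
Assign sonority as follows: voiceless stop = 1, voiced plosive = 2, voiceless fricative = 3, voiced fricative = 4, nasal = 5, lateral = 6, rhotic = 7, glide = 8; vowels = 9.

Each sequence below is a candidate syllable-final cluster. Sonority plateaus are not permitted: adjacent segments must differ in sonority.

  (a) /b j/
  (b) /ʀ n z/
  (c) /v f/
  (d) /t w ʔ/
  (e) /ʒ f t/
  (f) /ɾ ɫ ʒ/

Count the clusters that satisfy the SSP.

(a) /b j/: profile 2-8 — violates.
(b) /ʀ n z/: profile 7-5-4 — obeys.
(c) /v f/: profile 4-3 — obeys.
(d) /t w ʔ/: profile 1-8-1 — violates.
(e) /ʒ f t/: profile 4-3-1 — obeys.
(f) /ɾ ɫ ʒ/: profile 7-6-4 — obeys.

4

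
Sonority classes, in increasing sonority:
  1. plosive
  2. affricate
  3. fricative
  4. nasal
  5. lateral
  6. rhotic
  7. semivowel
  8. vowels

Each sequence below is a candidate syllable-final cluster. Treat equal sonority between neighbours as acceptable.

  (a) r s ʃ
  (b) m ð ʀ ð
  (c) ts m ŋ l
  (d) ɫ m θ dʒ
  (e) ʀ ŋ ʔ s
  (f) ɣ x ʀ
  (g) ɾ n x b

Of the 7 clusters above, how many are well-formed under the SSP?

(a) 6-3-3 → obeys
(b) 4-3-6-3 → violates
(c) 2-4-4-5 → violates
(d) 5-4-3-2 → obeys
(e) 6-4-1-3 → violates
(f) 3-3-6 → violates
(g) 6-4-3-1 → obeys

3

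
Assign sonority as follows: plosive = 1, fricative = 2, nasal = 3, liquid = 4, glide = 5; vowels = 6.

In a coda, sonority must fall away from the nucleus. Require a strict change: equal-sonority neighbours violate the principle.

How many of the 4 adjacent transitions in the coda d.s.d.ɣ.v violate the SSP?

/d/: plosive = 1.
/s/: fricative = 2.
/d/: plosive = 1.
/ɣ/: fricative = 2.
/v/: fricative = 2.
/d/→/s/: 1→2 (does not fall) — violation.
/s/→/d/: 2→1 (falls) — ok.
/d/→/ɣ/: 1→2 (does not fall) — violation.
/ɣ/→/v/: 2→2 (plateau) — violation.

3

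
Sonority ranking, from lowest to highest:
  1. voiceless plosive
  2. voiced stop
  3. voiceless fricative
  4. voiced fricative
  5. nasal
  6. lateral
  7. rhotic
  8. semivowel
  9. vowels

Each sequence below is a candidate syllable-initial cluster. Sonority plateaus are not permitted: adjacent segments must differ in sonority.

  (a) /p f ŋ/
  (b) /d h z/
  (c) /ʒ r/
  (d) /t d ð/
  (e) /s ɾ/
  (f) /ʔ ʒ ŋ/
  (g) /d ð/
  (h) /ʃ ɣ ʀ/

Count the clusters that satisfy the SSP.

(a) 1-3-5 → obeys
(b) 2-3-4 → obeys
(c) 4-7 → obeys
(d) 1-2-4 → obeys
(e) 3-7 → obeys
(f) 1-4-5 → obeys
(g) 2-4 → obeys
(h) 3-4-7 → obeys

8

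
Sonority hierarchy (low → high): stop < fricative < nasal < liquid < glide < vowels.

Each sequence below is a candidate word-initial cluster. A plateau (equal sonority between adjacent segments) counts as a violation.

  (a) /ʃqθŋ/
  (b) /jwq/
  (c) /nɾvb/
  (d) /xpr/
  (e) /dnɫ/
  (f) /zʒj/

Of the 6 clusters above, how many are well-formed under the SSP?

(a) 2-1-2-3 → violates
(b) 5-5-1 → violates
(c) 3-4-2-1 → violates
(d) 2-1-4 → violates
(e) 1-3-4 → obeys
(f) 2-2-5 → violates

1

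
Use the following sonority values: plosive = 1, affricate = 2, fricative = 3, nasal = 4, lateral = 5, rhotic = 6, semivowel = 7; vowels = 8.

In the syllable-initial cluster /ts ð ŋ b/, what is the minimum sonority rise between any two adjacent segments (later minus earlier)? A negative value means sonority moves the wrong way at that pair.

/ts/ — affricate, sonority 2.
/ð/ — fricative, sonority 3.
/ŋ/ — nasal, sonority 4.
/b/ — plosive, sonority 1.
/ts/→/ð/: change +1.
/ð/→/ŋ/: change +1.
/ŋ/→/b/: change -3.
Minimum = -3.

-3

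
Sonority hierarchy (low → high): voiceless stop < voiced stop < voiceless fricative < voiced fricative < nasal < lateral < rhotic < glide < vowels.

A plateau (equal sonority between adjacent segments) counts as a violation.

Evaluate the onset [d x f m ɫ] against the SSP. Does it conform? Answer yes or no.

no

/d/ — voiced stop, sonority 2.
/x/ — voiceless fricative, sonority 3.
/f/ — voiceless fricative, sonority 3.
/m/ — nasal, sonority 5.
/ɫ/ — lateral, sonority 6.
The profile is 2-3-3-5-6. Between /x/ (3) and /f/ (3) sonority does not rise, so the cluster violates the SSP.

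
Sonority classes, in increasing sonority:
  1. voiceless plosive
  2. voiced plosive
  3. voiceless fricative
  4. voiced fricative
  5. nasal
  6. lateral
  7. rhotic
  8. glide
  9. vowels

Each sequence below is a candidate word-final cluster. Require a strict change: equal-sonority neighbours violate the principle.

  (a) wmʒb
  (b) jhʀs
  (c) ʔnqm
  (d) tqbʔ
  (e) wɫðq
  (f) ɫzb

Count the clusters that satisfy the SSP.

3

(a) 8-5-4-2 → obeys
(b) 8-3-7-3 → violates
(c) 1-5-1-5 → violates
(d) 1-1-2-1 → violates
(e) 8-6-4-1 → obeys
(f) 6-4-2 → obeys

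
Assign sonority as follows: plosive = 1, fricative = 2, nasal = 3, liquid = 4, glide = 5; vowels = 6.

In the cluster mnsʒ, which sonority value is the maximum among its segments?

3

/m/: nasal = 3.
/n/: nasal = 3.
/s/: fricative = 2.
/ʒ/: fricative = 2.
The maximum is 3.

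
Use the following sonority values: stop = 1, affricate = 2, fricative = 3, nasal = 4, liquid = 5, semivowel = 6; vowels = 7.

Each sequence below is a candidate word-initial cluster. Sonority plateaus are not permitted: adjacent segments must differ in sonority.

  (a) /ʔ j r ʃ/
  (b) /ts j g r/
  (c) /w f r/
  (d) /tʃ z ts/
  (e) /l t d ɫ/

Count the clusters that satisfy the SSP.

0

(a) /ʔ j r ʃ/: profile 1-6-5-3 — violates.
(b) /ts j g r/: profile 2-6-1-5 — violates.
(c) /w f r/: profile 6-3-5 — violates.
(d) /tʃ z ts/: profile 2-3-2 — violates.
(e) /l t d ɫ/: profile 5-1-1-5 — violates.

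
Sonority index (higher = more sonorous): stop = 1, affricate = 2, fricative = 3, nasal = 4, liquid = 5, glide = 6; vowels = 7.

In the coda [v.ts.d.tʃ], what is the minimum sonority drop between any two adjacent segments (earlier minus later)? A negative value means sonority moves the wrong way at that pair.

-1

/v/: fricative = 3.
/ts/: affricate = 2.
/d/: stop = 1.
/tʃ/: affricate = 2.
/v/→/ts/: change +1.
/ts/→/d/: change +1.
/d/→/tʃ/: change -1.
Minimum = -1.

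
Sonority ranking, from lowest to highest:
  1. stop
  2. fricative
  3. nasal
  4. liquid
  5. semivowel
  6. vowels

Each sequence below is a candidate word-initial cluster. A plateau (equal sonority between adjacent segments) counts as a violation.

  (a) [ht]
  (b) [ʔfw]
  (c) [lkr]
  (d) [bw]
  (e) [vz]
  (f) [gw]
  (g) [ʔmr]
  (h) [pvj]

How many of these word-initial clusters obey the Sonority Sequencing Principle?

(a) 2-1 → violates
(b) 1-2-5 → obeys
(c) 4-1-4 → violates
(d) 1-5 → obeys
(e) 2-2 → violates
(f) 1-5 → obeys
(g) 1-3-4 → obeys
(h) 1-2-5 → obeys

5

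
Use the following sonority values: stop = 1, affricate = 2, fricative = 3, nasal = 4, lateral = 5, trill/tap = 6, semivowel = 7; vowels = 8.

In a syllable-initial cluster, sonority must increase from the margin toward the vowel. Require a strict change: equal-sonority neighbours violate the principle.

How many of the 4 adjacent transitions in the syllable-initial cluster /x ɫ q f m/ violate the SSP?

/x/ is a fricative (sonority 3).
/ɫ/ is a lateral (sonority 5).
/q/ is a stop (sonority 1).
/f/ is a fricative (sonority 3).
/m/ is a nasal (sonority 4).
/x/→/ɫ/: 3→5 (rises) — ok.
/ɫ/→/q/: 5→1 (does not rise) — violation.
/q/→/f/: 1→3 (rises) — ok.
/f/→/m/: 3→4 (rises) — ok.

1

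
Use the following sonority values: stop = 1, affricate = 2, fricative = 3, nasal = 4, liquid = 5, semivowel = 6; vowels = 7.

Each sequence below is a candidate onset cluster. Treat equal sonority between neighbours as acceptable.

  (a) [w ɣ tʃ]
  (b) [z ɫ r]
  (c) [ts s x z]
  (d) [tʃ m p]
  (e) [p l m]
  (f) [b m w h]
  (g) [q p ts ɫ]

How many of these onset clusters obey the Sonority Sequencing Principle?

(a) sonority 6-3-2: ill-formed.
(b) sonority 3-5-5: well-formed.
(c) sonority 2-3-3-3: well-formed.
(d) sonority 2-4-1: ill-formed.
(e) sonority 1-5-4: ill-formed.
(f) sonority 1-4-6-3: ill-formed.
(g) sonority 1-1-2-5: well-formed.

3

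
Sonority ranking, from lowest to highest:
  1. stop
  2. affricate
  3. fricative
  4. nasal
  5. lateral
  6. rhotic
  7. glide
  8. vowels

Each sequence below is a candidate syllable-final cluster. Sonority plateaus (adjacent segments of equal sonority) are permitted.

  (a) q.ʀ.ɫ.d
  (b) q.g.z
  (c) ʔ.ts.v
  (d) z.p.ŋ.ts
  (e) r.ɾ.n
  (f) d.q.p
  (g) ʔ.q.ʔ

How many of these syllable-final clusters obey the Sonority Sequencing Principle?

3

(a) 1-6-5-1 → violates
(b) 1-1-3 → violates
(c) 1-2-3 → violates
(d) 3-1-4-2 → violates
(e) 6-6-4 → obeys
(f) 1-1-1 → obeys
(g) 1-1-1 → obeys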